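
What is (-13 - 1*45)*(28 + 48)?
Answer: -4408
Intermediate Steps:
(-13 - 1*45)*(28 + 48) = (-13 - 45)*76 = -58*76 = -4408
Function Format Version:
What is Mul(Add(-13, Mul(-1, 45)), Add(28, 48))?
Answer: -4408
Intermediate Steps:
Mul(Add(-13, Mul(-1, 45)), Add(28, 48)) = Mul(Add(-13, -45), 76) = Mul(-58, 76) = -4408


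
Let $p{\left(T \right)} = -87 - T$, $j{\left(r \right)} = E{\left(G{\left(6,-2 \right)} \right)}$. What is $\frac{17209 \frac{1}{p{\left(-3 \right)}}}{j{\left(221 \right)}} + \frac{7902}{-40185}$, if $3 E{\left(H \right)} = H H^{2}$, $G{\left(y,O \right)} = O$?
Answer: $\frac{76641513}{1000160} \approx 76.629$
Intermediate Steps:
$E{\left(H \right)} = \frac{H^{3}}{3}$ ($E{\left(H \right)} = \frac{H H^{2}}{3} = \frac{H^{3}}{3}$)
$j{\left(r \right)} = - \frac{8}{3}$ ($j{\left(r \right)} = \frac{\left(-2\right)^{3}}{3} = \frac{1}{3} \left(-8\right) = - \frac{8}{3}$)
$\frac{17209 \frac{1}{p{\left(-3 \right)}}}{j{\left(221 \right)}} + \frac{7902}{-40185} = \frac{17209 \frac{1}{-87 - -3}}{- \frac{8}{3}} + \frac{7902}{-40185} = \frac{17209}{-87 + 3} \left(- \frac{3}{8}\right) + 7902 \left(- \frac{1}{40185}\right) = \frac{17209}{-84} \left(- \frac{3}{8}\right) - \frac{878}{4465} = 17209 \left(- \frac{1}{84}\right) \left(- \frac{3}{8}\right) - \frac{878}{4465} = \left(- \frac{17209}{84}\right) \left(- \frac{3}{8}\right) - \frac{878}{4465} = \frac{17209}{224} - \frac{878}{4465} = \frac{76641513}{1000160}$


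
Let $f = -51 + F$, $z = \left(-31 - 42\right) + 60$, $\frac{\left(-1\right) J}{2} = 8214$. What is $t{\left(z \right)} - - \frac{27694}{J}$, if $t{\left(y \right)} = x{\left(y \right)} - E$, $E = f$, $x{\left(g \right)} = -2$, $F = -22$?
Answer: $\frac{569347}{8214} \approx 69.314$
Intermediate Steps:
$J = -16428$ ($J = \left(-2\right) 8214 = -16428$)
$z = -13$ ($z = -73 + 60 = -13$)
$f = -73$ ($f = -51 - 22 = -73$)
$E = -73$
$t{\left(y \right)} = 71$ ($t{\left(y \right)} = -2 - -73 = -2 + 73 = 71$)
$t{\left(z \right)} - - \frac{27694}{J} = 71 - - \frac{27694}{-16428} = 71 - \left(-27694\right) \left(- \frac{1}{16428}\right) = 71 - \frac{13847}{8214} = \frac{569347}{8214}$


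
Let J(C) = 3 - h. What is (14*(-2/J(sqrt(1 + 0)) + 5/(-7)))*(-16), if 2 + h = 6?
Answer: -288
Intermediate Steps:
h = 4 (h = -2 + 6 = 4)
J(C) = -1 (J(C) = 3 - 1*4 = 3 - 4 = -1)
(14*(-2/J(sqrt(1 + 0)) + 5/(-7)))*(-16) = (14*(-2/(-1) + 5/(-7)))*(-16) = (14*(-2*(-1) + 5*(-1/7)))*(-16) = (14*(2 - 5/7))*(-16) = (14*(9/7))*(-16) = 18*(-16) = -288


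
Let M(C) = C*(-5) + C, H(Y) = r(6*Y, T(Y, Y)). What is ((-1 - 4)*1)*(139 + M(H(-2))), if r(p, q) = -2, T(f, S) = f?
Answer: -735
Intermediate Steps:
H(Y) = -2
M(C) = -4*C (M(C) = -5*C + C = -4*C)
((-1 - 4)*1)*(139 + M(H(-2))) = ((-1 - 4)*1)*(139 - 4*(-2)) = (-5*1)*(139 + 8) = -5*147 = -735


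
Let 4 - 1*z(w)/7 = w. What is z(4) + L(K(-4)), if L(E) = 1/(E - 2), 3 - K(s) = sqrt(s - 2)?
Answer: I/(I + sqrt(6)) ≈ 0.14286 + 0.34993*I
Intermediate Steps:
z(w) = 28 - 7*w
K(s) = 3 - sqrt(-2 + s) (K(s) = 3 - sqrt(s - 2) = 3 - sqrt(-2 + s))
L(E) = 1/(-2 + E)
z(4) + L(K(-4)) = (28 - 7*4) + 1/(-2 + (3 - sqrt(-2 - 4))) = (28 - 28) + 1/(-2 + (3 - sqrt(-6))) = 0 + 1/(-2 + (3 - I*sqrt(6))) = 0 + 1/(1 - I*sqrt(6)) = 1/(1 - I*sqrt(6))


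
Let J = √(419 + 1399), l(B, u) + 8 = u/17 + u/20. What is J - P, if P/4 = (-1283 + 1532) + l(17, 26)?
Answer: -82902/85 + 3*√202 ≈ -932.68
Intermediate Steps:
l(B, u) = -8 + 37*u/340 (l(B, u) = -8 + (u/17 + u/20) = -8 + 37*u/340)
P = 82902/85 (P = 4*((-1283 + 1532) + (-8 + (37/340)*26)) = 4*(249 + (-8 + 481/170)) = 4*(249 - 879/170) = 4*(41451/170) = 82902/85 ≈ 975.32)
J = 3*√202 (J = √1818 = 3*√202 ≈ 42.638)
J - P = 3*√202 - 1*82902/85 = 3*√202 - 82902/85 = -82902/85 + 3*√202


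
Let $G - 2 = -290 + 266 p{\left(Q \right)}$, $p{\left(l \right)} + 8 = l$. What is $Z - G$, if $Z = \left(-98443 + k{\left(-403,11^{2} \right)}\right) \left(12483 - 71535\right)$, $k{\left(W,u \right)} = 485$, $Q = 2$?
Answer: $5784617700$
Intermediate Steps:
$p{\left(l \right)} = -8 + l$
$G = -1884$ ($G = 2 + \left(-290 + 266 \left(-8 + 2\right)\right) = 2 + \left(-290 + 266 \left(-6\right)\right) = 2 - 1886 = -1884$)
$Z = 5784615816$ ($Z = \left(-98443 + 485\right) \left(12483 - 71535\right) = \left(-97958\right) \left(-59052\right) = 5784615816$)
$Z - G = 5784615816 - -1884 = 5784615816 + 1884 = 5784617700$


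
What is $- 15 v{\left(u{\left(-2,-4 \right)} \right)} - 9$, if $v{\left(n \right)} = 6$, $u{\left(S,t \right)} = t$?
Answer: $-99$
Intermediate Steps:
$- 15 v{\left(u{\left(-2,-4 \right)} \right)} - 9 = \left(-15\right) 6 - 9 = -90 - 9 = -99$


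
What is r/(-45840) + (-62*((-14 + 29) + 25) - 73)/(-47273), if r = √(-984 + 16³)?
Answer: 2553/47273 - √778/22920 ≈ 0.052788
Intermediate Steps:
r = 2*√778 (r = √(-984 + 4096) = √3112 = 2*√778 ≈ 55.785)
r/(-45840) + (-62*((-14 + 29) + 25) - 73)/(-47273) = (2*√778)/(-45840) + (-62*((-14 + 29) + 25) - 73)/(-47273) = (2*√778)*(-1/45840) + (-62*(15 + 25) - 73)*(-1/47273) = -√778/22920 + (-62*40 - 73)*(-1/47273) = -√778/22920 + (-2480 - 73)*(-1/47273) = -√778/22920 - 2553*(-1/47273) = -√778/22920 + 2553/47273 = 2553/47273 - √778/22920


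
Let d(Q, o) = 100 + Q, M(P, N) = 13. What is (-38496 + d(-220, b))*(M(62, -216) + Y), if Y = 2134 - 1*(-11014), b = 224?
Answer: -508225176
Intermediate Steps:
Y = 13148 (Y = 2134 + 11014 = 13148)
(-38496 + d(-220, b))*(M(62, -216) + Y) = (-38496 + (100 - 220))*(13 + 13148) = (-38496 - 120)*13161 = -38616*13161 = -508225176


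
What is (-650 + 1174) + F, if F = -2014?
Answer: -1490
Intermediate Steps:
(-650 + 1174) + F = (-650 + 1174) - 2014 = 524 - 2014 = -1490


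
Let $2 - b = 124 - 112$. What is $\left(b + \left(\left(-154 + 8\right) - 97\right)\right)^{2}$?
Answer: $64009$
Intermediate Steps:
$b = -10$ ($b = 2 - \left(124 - 112\right) = 2 - 12 = -10$)
$\left(b + \left(\left(-154 + 8\right) - 97\right)\right)^{2} = \left(-10 + \left(\left(-154 + 8\right) - 97\right)\right)^{2} = \left(-10 - 243\right)^{2} = \left(-253\right)^{2} = 64009$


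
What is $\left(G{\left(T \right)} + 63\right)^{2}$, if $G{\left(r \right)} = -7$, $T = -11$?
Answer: $3136$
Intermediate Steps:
$\left(G{\left(T \right)} + 63\right)^{2} = \left(-7 + 63\right)^{2} = 56^{2} = 3136$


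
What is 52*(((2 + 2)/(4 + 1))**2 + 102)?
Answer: 133432/25 ≈ 5337.3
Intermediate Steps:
52*(((2 + 2)/(4 + 1))**2 + 102) = 52*((4/5)**2 + 102) = 52*(16/25 + 102) = 52*(2566/25) = 133432/25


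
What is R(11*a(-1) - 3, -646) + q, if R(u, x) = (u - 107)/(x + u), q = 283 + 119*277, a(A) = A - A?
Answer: 1961524/59 ≈ 33246.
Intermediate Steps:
a(A) = 0
q = 33246 (q = 283 + 32963 = 33246)
R(u, x) = (-107 + u)/(u + x)
R(11*a(-1) - 3, -646) + q = (-107 + (11*0 - 3))/((11*0 - 3) - 646) + 33246 = (-107 + (0 - 3))/((0 - 3) - 646) + 33246 = (-107 - 3)/(-3 - 646) + 33246 = -110/(-649) + 33246 = -1/649*(-110) + 33246 = 10/59 + 33246 = 1961524/59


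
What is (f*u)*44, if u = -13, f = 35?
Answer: -20020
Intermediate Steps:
(f*u)*44 = (35*(-13))*44 = -455*44 = -20020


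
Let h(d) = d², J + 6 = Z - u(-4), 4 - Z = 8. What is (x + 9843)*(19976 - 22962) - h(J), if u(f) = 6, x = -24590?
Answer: 44034286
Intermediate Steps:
Z = -4 (Z = 4 - 1*8 = 4 - 8 = -4)
J = -16 (J = -6 + (-4 - 1*6) = -6 + (-4 - 6) = -6 - 10 = -16)
(x + 9843)*(19976 - 22962) - h(J) = (-24590 + 9843)*(19976 - 22962) - 1*(-16)² = -14747*(-2986) - 1*256 = 44034542 - 256 = 44034286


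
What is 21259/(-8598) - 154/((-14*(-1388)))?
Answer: -14801035/5967012 ≈ -2.4805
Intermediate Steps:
21259/(-8598) - 154/((-14*(-1388))) = 21259*(-1/8598) - 154/19432 = -21259/8598 - 154*1/19432 = -21259/8598 - 11/1388 = -14801035/5967012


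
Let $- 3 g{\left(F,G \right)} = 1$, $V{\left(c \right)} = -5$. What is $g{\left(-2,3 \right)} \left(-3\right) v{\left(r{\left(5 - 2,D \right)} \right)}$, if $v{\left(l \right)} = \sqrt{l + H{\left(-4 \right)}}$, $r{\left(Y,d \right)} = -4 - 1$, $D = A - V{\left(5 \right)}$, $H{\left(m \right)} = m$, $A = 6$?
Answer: $3 i \approx 3.0 i$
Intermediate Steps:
$g{\left(F,G \right)} = - \frac{1}{3}$ ($g{\left(F,G \right)} = \left(- \frac{1}{3}\right) 1 = - \frac{1}{3}$)
$D = 11$ ($D = 6 - -5 = 6 + 5 = 11$)
$r{\left(Y,d \right)} = -5$
$v{\left(l \right)} = \sqrt{-4 + l}$ ($v{\left(l \right)} = \sqrt{l - 4} = \sqrt{-4 + l}$)
$g{\left(-2,3 \right)} \left(-3\right) v{\left(r{\left(5 - 2,D \right)} \right)} = \left(- \frac{1}{3}\right) \left(-3\right) \sqrt{-4 - 5} = 1 \sqrt{-9} = 1 \cdot 3 i = 3 i$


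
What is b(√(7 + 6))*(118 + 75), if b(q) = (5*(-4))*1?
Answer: -3860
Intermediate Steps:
b(q) = -20 (b(q) = -20*1 = -20)
b(√(7 + 6))*(118 + 75) = -20*(118 + 75) = -20*193 = -3860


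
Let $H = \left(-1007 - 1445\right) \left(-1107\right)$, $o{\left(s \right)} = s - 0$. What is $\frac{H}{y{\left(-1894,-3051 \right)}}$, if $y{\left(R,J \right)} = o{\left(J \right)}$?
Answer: $- \frac{100532}{113} \approx -889.66$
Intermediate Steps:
$o{\left(s \right)} = s$ ($o{\left(s \right)} = s + 0 = s$)
$y{\left(R,J \right)} = J$
$H = 2714364$ ($H = \left(-2452\right) \left(-1107\right) = 2714364$)
$\frac{H}{y{\left(-1894,-3051 \right)}} = \frac{2714364}{-3051} = 2714364 \left(- \frac{1}{3051}\right) = - \frac{100532}{113}$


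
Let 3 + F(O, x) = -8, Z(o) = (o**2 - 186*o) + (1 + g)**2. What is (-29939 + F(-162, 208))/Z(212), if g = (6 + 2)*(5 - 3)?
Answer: -29950/5801 ≈ -5.1629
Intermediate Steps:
g = 16 (g = 8*2 = 16)
Z(o) = 289 + o**2 - 186*o (Z(o) = (o**2 - 186*o) + (1 + 16)**2 = (o**2 - 186*o) + 17**2 = (o**2 - 186*o) + 289 = 289 + o**2 - 186*o)
F(O, x) = -11 (F(O, x) = -3 - 8 = -11)
(-29939 + F(-162, 208))/Z(212) = (-29939 - 11)/(289 + 212**2 - 186*212) = -29950/(289 + 44944 - 39432) = -29950/5801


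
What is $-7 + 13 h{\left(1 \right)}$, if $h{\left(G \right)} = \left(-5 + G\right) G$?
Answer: $-59$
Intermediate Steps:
$h{\left(G \right)} = G \left(-5 + G\right)$
$-7 + 13 h{\left(1 \right)} = -7 + 13 \cdot 1 \left(-5 + 1\right) = -7 + 13 \cdot 1 \left(-4\right) = -7 + 13 \left(-4\right) = -7 - 52 = -59$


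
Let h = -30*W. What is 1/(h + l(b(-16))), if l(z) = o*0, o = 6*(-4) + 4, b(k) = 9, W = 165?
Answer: -1/4950 ≈ -0.00020202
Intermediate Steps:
h = -4950 (h = -30*165 = -4950)
o = -20 (o = -24 + 4 = -20)
l(z) = 0 (l(z) = -20*0 = 0)
1/(h + l(b(-16))) = 1/(-4950 + 0) = 1/(-4950) = -1/4950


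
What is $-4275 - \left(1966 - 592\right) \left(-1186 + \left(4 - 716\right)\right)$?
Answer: $2603577$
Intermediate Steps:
$-4275 - \left(1966 - 592\right) \left(-1186 + \left(4 - 716\right)\right) = -4275 - 1374 \left(-1186 + \left(4 - 716\right)\right) = -4275 - 1374 \left(-1186 - 712\right) = -4275 - 1374 \left(-1898\right) = -4275 - -2607852 = -4275 + 2607852 = 2603577$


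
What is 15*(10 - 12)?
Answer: -30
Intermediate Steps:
15*(10 - 12) = 15*(-2) = -30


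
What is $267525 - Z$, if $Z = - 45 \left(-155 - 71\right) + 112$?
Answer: $257243$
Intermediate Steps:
$Z = 10282$ ($Z = - 45 \left(-155 - 71\right) + 112 = \left(-45\right) \left(-226\right) + 112 = 10170 + 112 = 10282$)
$267525 - Z = 267525 - 10282 = 257243$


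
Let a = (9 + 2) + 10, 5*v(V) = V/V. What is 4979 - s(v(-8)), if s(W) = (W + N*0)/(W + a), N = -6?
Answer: 527773/106 ≈ 4979.0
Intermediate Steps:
v(V) = ⅕ (v(V) = (V/V)/5 = (⅕)*1 = ⅕)
a = 21 (a = 11 + 10 = 21)
s(W) = W/(21 + W) (s(W) = (W - 6*0)/(W + 21) = (W + 0)/(21 + W) = W/(21 + W))
4979 - s(v(-8)) = 4979 - 1/(5*(21 + ⅕)) = 4979 - 1/(5*106/5) = 4979 - 5/(5*106) = 4979 - 1*1/106 = 4979 - 1/106 = 527773/106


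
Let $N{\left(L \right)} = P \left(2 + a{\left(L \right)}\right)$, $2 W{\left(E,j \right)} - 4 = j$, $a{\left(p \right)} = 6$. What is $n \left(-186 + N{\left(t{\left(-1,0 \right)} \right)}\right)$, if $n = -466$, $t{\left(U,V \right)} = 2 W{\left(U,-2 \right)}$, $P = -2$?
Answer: $94132$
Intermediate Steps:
$W{\left(E,j \right)} = 2 + \frac{j}{2}$
$t{\left(U,V \right)} = 2$ ($t{\left(U,V \right)} = 2 \left(2 + \frac{1}{2} \left(-2\right)\right) = 2 \left(2 - 1\right) = 2 \cdot 1 = 2$)
$N{\left(L \right)} = -16$ ($N{\left(L \right)} = - 2 \left(2 + 6\right) = \left(-2\right) 8 = -16$)
$n \left(-186 + N{\left(t{\left(-1,0 \right)} \right)}\right) = - 466 \left(-186 - 16\right) = \left(-466\right) \left(-202\right) = 94132$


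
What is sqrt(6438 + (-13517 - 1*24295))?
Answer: 3*I*sqrt(3486) ≈ 177.13*I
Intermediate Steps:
sqrt(6438 + (-13517 - 1*24295)) = sqrt(6438 + (-13517 - 24295)) = sqrt(6438 - 37812) = sqrt(-31374) = 3*I*sqrt(3486)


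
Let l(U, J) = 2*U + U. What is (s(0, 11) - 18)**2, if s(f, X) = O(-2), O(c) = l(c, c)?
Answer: 576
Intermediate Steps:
l(U, J) = 3*U
O(c) = 3*c
s(f, X) = -6 (s(f, X) = 3*(-2) = -6)
(s(0, 11) - 18)**2 = (-6 - 18)**2 = (-24)**2 = 576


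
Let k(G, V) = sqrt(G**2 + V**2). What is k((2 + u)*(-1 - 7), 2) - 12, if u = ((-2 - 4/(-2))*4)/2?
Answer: -12 + 2*sqrt(65) ≈ 4.1245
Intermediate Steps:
u = 0 (u = ((-2 - 4*(-1/2))*4)*(1/2) = ((-2 + 2)*4)*(1/2) = (0*4)*(1/2) = 0*(1/2) = 0)
k((2 + u)*(-1 - 7), 2) - 12 = sqrt(((2 + 0)*(-1 - 7))**2 + 2**2) - 12 = sqrt((2*(-8))**2 + 4) - 12 = sqrt((-16)**2 + 4) - 12 = sqrt(256 + 4) - 12 = sqrt(260) - 12 = 2*sqrt(65) - 12 = -12 + 2*sqrt(65)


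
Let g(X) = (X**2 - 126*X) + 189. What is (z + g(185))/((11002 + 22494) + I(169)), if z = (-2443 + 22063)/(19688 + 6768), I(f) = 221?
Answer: 73446761/223004238 ≈ 0.32935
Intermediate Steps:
z = 4905/6614 (z = 19620/26456 = 19620*(1/26456) = 4905/6614 ≈ 0.74161)
g(X) = 189 + X**2 - 126*X
(z + g(185))/((11002 + 22494) + I(169)) = (4905/6614 + (189 + 185**2 - 126*185))/((11002 + 22494) + 221) = (4905/6614 + (189 + 34225 - 23310))/(33496 + 221) = (4905/6614 + 11104)/33717 = (73446761/6614)*(1/33717) = 73446761/223004238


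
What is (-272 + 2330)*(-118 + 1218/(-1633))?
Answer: -399070896/1633 ≈ -2.4438e+5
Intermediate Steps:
(-272 + 2330)*(-118 + 1218/(-1633)) = 2058*(-118 + 1218*(-1/1633)) = 2058*(-118 - 1218/1633) = 2058*(-193912/1633) = -399070896/1633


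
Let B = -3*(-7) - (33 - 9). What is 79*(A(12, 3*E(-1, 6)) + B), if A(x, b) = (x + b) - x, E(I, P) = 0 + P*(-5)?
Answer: -7347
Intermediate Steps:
E(I, P) = -5*P (E(I, P) = 0 - 5*P = -5*P)
A(x, b) = b (A(x, b) = (b + x) - x = b)
B = -3 (B = 21 - 1*24 = 21 - 24 = -3)
79*(A(12, 3*E(-1, 6)) + B) = 79*(3*(-5*6) - 3) = 79*(3*(-30) - 3) = 79*(-90 - 3) = 79*(-93) = -7347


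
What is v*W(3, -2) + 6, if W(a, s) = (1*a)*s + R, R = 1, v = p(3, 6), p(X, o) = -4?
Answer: 26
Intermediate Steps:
v = -4
W(a, s) = 1 + a*s (W(a, s) = (1*a)*s + 1 = a*s + 1 = 1 + a*s)
v*W(3, -2) + 6 = -4*(1 + 3*(-2)) + 6 = -4*(1 - 6) + 6 = -4*(-5) + 6 = 20 + 6 = 26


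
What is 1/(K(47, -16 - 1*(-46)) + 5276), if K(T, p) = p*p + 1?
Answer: 1/6177 ≈ 0.00016189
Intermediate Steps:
K(T, p) = 1 + p**2 (K(T, p) = p**2 + 1 = 1 + p**2)
1/(K(47, -16 - 1*(-46)) + 5276) = 1/((1 + (-16 - 1*(-46))**2) + 5276) = 1/((1 + (-16 + 46)**2) + 5276) = 1/((1 + 30**2) + 5276) = 1/((1 + 900) + 5276) = 1/(901 + 5276) = 1/6177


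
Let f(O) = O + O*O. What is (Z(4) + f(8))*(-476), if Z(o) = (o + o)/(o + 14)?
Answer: -310352/9 ≈ -34484.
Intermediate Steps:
f(O) = O + O²
Z(o) = 2*o/(14 + o) (Z(o) = (2*o)/(14 + o) = 2*o/(14 + o))
(Z(4) + f(8))*(-476) = (2*4/(14 + 4) + 8*(1 + 8))*(-476) = (2*4/18 + 8*9)*(-476) = (2*4*(1/18) + 72)*(-476) = (4/9 + 72)*(-476) = (652/9)*(-476) = -310352/9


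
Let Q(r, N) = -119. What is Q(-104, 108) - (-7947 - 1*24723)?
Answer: 32551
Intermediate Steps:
Q(-104, 108) - (-7947 - 1*24723) = -119 - (-7947 - 1*24723) = -119 - (-7947 - 24723) = -119 - 1*(-32670) = -119 + 32670 = 32551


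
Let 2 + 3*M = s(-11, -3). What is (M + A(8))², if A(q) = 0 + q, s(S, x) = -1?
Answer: 49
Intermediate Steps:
M = -1 (M = -⅔ + (⅓)*(-1) = -⅔ - ⅓ = -1)
A(q) = q
(M + A(8))² = (-1 + 8)² = 7² = 49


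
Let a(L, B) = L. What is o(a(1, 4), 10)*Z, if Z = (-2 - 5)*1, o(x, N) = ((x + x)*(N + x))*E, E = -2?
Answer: 308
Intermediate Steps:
o(x, N) = -4*x*(N + x) (o(x, N) = ((x + x)*(N + x))*(-2) = ((2*x)*(N + x))*(-2) = (2*x*(N + x))*(-2) = -4*x*(N + x))
Z = -7 (Z = -7*1 = -7)
o(a(1, 4), 10)*Z = -4*1*(10 + 1)*(-7) = -4*1*11*(-7) = -44*(-7) = 308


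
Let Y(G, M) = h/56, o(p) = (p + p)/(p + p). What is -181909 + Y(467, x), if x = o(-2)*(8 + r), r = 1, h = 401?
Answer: -10186503/56 ≈ -1.8190e+5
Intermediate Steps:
o(p) = 1 (o(p) = (2*p)/((2*p)) = (2*p)*(1/(2*p)) = 1)
x = 9 (x = 1*(8 + 1) = 1*9 = 9)
Y(G, M) = 401/56
-181909 + Y(467, x) = -181909 + 401/56 = -10186503/56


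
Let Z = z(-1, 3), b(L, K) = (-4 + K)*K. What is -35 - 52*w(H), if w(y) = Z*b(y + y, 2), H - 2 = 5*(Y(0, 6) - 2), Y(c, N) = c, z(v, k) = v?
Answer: -243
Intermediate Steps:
b(L, K) = K*(-4 + K)
H = -8 (H = 2 + 5*(0 - 2) = 2 + 5*(-2) = 2 - 10 = -8)
Z = -1
w(y) = 4 (w(y) = -2*(-4 + 2) = -2*(-2) = -1*(-4) = 4)
-35 - 52*w(H) = -35 - 52*4 = -35 - 208 = -243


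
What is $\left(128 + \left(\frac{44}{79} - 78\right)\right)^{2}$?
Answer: $\frac{15952036}{6241} \approx 2556.0$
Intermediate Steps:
$\left(128 + \left(\frac{44}{79} - 78\right)\right)^{2} = \left(128 - \frac{6118}{79}\right)^{2} = \left(\frac{3994}{79}\right)^{2} = \frac{15952036}{6241}$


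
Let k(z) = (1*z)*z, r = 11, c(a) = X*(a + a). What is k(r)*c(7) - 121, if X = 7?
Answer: 11737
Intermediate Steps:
c(a) = 14*a (c(a) = 7*(a + a) = 7*(2*a) = 14*a)
k(z) = z² (k(z) = z*z = z²)
k(r)*c(7) - 121 = 11²*(14*7) - 121 = 121*98 - 121 = 11858 - 121 = 11737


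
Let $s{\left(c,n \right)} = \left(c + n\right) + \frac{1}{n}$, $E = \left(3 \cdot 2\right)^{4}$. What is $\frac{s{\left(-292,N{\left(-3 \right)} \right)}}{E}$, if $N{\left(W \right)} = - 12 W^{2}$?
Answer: $- \frac{43201}{139968} \approx -0.30865$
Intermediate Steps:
$E = 1296$ ($E = 6^{4} = 1296$)
$s{\left(c,n \right)} = c + n + \frac{1}{n}$
$\frac{s{\left(-292,N{\left(-3 \right)} \right)}}{E} = \frac{-292 - 12 \left(-3\right)^{2} + \frac{1}{\left(-12\right) \left(-3\right)^{2}}}{1296} = \left(-292 - 108 + \frac{1}{\left(-12\right) 9}\right) \frac{1}{1296} = \left(-292 - 108 + \frac{1}{-108}\right) \frac{1}{1296} = \left(-292 - 108 - \frac{1}{108}\right) \frac{1}{1296} = \left(- \frac{43201}{108}\right) \frac{1}{1296} = - \frac{43201}{139968}$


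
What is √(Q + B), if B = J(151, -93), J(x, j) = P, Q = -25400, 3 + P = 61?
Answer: I*√25342 ≈ 159.19*I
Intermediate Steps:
P = 58 (P = -3 + 61 = 58)
J(x, j) = 58
B = 58
√(Q + B) = √(-25400 + 58) = √(-25342) = I*√25342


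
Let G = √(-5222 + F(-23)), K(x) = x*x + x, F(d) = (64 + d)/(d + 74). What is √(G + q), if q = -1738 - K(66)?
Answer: √(-16022160 + 51*I*√13580331)/51 ≈ 0.46032 + 78.487*I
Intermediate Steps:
F(d) = (64 + d)/(74 + d)
K(x) = x + x² (K(x) = x² + x = x + x²)
G = I*√13580331/51 (G = √(-5222 + (64 - 23)/(74 - 23)) = √(-5222 + 41/51) = √(-266281/51) = I*√13580331/51 ≈ 72.258*I)
q = -6160 (q = -1738 - 66*(1 + 66) = -1738 - 66*67 = -1738 - 1*4422 = -1738 - 4422 = -6160)
√(G + q) = √(I*√13580331/51 - 6160) = √(-6160 + I*√13580331/51)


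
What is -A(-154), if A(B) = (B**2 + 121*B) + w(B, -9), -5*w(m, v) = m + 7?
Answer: -25557/5 ≈ -5111.4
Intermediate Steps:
w(m, v) = -7/5 - m/5 (w(m, v) = -(m + 7)/5 = -(7 + m)/5 = -7/5 - m/5)
A(B) = -7/5 + B**2 + 604*B/5 (A(B) = (B**2 + 121*B) + (-7/5 - B/5) = -7/5 + B**2 + 604*B/5)
-A(-154) = -(-7/5 + (-154)**2 + (604/5)*(-154)) = -(-7/5 + 23716 - 93016/5) = -1*25557/5 = -25557/5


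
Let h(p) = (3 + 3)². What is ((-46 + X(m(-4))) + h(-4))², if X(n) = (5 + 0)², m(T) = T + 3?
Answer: 225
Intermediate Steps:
h(p) = 36 (h(p) = 6² = 36)
m(T) = 3 + T
X(n) = 25 (X(n) = 5² = 25)
((-46 + X(m(-4))) + h(-4))² = ((-46 + 25) + 36)² = (-21 + 36)² = 15² = 225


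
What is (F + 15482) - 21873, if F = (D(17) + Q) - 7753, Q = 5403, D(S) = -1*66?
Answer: -8807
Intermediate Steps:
D(S) = -66
F = -2416 (F = (-66 + 5403) - 7753 = 5337 - 7753 = -2416)
(F + 15482) - 21873 = (-2416 + 15482) - 21873 = 13066 - 21873 = -8807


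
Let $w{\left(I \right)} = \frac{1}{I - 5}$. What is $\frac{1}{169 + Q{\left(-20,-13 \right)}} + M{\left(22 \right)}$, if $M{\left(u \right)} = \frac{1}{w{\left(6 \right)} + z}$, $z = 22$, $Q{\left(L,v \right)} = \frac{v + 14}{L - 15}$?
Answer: $\frac{6719}{136022} \approx 0.049396$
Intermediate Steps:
$Q{\left(L,v \right)} = \frac{14 + v}{-15 + L}$
$w{\left(I \right)} = \frac{1}{-5 + I}$
$M{\left(u \right)} = \frac{1}{23}$ ($M{\left(u \right)} = \frac{1}{\frac{1}{-5 + 6} + 22} = \frac{1}{1^{-1} + 22} = \frac{1}{1 + 22} = \frac{1}{23}$)
$\frac{1}{169 + Q{\left(-20,-13 \right)}} + M{\left(22 \right)} = \frac{1}{169 + \frac{14 - 13}{-15 - 20}} + \frac{1}{23} = \frac{1}{169 + \frac{1}{-35} \cdot 1} + \frac{1}{23} = \frac{1}{169 - \frac{1}{35}} + \frac{1}{23} = \frac{1}{\frac{5914}{35}} + \frac{1}{23} = \frac{35}{5914} + \frac{1}{23} = \frac{6719}{136022}$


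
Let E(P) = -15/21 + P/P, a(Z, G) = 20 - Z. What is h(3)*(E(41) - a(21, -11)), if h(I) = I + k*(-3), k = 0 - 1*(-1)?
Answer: 0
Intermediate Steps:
k = 1 (k = 0 + 1 = 1)
E(P) = 2/7 (E(P) = -15*1/21 + 1 = -5/7 + 1 = 2/7)
h(I) = -3 + I (h(I) = I + 1*(-3) = I - 3 = -3 + I)
h(3)*(E(41) - a(21, -11)) = (-3 + 3)*(2/7 - (20 - 1*21)) = 0*(2/7 - (20 - 21)) = 0*(2/7 - 1*(-1)) = 0*(2/7 + 1) = 0*(9/7) = 0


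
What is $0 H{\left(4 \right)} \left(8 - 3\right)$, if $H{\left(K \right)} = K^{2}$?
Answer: $0$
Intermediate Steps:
$0 H{\left(4 \right)} \left(8 - 3\right) = 0 \cdot 4^{2} \left(8 - 3\right) = 0 \cdot 16 \left(8 - 3\right) = 0 \cdot 5 = 0$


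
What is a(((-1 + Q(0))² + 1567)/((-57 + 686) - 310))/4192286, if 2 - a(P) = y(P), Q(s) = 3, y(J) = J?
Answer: -933/1337339234 ≈ -6.9765e-7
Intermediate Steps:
a(P) = 2 - P
a(((-1 + Q(0))² + 1567)/((-57 + 686) - 310))/4192286 = (2 - ((-1 + 3)² + 1567)/((-57 + 686) - 310))/4192286 = (2 - (2² + 1567)/(629 - 310))*(1/4192286) = (2 - (4 + 1567)/319)*(1/4192286) = (2 - 1571/319)*(1/4192286) = -933/319*1/4192286 = -933/1337339234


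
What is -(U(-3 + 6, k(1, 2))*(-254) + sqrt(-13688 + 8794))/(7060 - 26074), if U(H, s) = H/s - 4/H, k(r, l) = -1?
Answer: 1651/28521 + I*sqrt(4894)/19014 ≈ 0.057887 + 0.0036792*I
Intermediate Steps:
U(H, s) = -4/H + H/s
-(U(-3 + 6, k(1, 2))*(-254) + sqrt(-13688 + 8794))/(7060 - 26074) = -((-4/(-3 + 6) + (-3 + 6)/(-1))*(-254) + sqrt(-13688 + 8794))/(7060 - 26074) = -((-4/3 + 3*(-1))*(-254) + sqrt(-4894))/(-19014) = -((-4*1/3 - 3)*(-254) + I*sqrt(4894))*(-1)/19014 = -((-4/3 - 3)*(-254) + I*sqrt(4894))*(-1)/19014 = -(-13/3*(-254) + I*sqrt(4894))*(-1)/19014 = -(3302/3 + I*sqrt(4894))*(-1)/19014 = -(-1651/28521 - I*sqrt(4894)/19014) = 1651/28521 + I*sqrt(4894)/19014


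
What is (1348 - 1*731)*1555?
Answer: 959435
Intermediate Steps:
(1348 - 1*731)*1555 = (1348 - 731)*1555 = 617*1555 = 959435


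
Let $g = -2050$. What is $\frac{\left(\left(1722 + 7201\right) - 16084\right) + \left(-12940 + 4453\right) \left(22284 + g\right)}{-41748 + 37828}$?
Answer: $\frac{171733119}{3920} \approx 43810.0$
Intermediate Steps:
$\frac{\left(\left(1722 + 7201\right) - 16084\right) + \left(-12940 + 4453\right) \left(22284 + g\right)}{-41748 + 37828} = \frac{\left(\left(1722 + 7201\right) - 16084\right) + \left(-12940 + 4453\right) \left(22284 - 2050\right)}{-41748 + 37828} = \frac{\left(8923 - 16084\right) - 171725958}{-3920} = \left(-7161 - 171725958\right) \left(- \frac{1}{3920}\right) = \left(-171733119\right) \left(- \frac{1}{3920}\right) = \frac{171733119}{3920}$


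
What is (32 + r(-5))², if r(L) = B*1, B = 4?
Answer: 1296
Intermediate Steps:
r(L) = 4 (r(L) = 4*1 = 4)
(32 + r(-5))² = (32 + 4)² = 36² = 1296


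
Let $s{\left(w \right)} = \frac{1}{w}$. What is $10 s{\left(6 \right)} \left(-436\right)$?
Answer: $- \frac{2180}{3} \approx -726.67$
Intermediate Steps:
$10 s{\left(6 \right)} \left(-436\right) = \frac{10}{6} \left(-436\right) = 10 \cdot \frac{1}{6} \left(-436\right) = \frac{5}{3} \left(-436\right) = - \frac{2180}{3}$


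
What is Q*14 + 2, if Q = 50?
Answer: 702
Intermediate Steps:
Q*14 + 2 = 50*14 + 2 = 700 + 2 = 702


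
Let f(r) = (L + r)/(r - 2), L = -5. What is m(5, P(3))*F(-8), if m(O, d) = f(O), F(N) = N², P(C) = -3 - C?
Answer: 0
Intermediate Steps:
f(r) = (-5 + r)/(-2 + r) (f(r) = (-5 + r)/(r - 2) = (-5 + r)/(-2 + r))
m(O, d) = (-5 + O)/(-2 + O)
m(5, P(3))*F(-8) = ((-5 + 5)/(-2 + 5))*(-8)² = (0/3)*64 = ((⅓)*0)*64 = 0*64 = 0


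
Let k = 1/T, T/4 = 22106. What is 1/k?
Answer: 88424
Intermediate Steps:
T = 88424 (T = 4*22106 = 88424)
k = 1/88424 ≈ 1.1309e-5
1/k = 1/(1/88424) = 88424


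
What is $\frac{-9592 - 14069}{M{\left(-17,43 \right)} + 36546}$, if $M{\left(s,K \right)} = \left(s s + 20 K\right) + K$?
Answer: $- \frac{23661}{37738} \approx -0.62698$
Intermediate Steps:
$M{\left(s,K \right)} = s^{2} + 21 K$ ($M{\left(s,K \right)} = \left(s^{2} + 20 K\right) + K = s^{2} + 21 K$)
$\frac{-9592 - 14069}{M{\left(-17,43 \right)} + 36546} = \frac{-9592 - 14069}{\left(\left(-17\right)^{2} + 21 \cdot 43\right) + 36546} = - \frac{23661}{\left(289 + 903\right) + 36546} = - \frac{23661}{1192 + 36546} = - \frac{23661}{37738}$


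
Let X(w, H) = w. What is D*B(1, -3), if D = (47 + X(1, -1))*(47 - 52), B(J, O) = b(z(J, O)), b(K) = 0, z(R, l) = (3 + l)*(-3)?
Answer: 0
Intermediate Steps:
z(R, l) = -9 - 3*l
B(J, O) = 0
D = -240 (D = (47 + 1)*(47 - 52) = 48*(-5) = -240)
D*B(1, -3) = -240*0 = 0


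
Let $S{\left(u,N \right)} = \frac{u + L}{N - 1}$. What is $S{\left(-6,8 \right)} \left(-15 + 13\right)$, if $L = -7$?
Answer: $\frac{26}{7} \approx 3.7143$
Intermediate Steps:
$S{\left(u,N \right)} = \frac{-7 + u}{-1 + N}$ ($S{\left(u,N \right)} = \frac{u - 7}{N - 1} = \frac{-7 + u}{-1 + N}$)
$S{\left(-6,8 \right)} \left(-15 + 13\right) = \frac{-7 - 6}{-1 + 8} \left(-15 + 13\right) = \frac{1}{7} \left(-13\right) \left(-2\right) = \left(- \frac{13}{7}\right) \left(-2\right) = \frac{26}{7}$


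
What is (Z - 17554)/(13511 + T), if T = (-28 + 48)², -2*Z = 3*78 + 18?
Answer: -17680/13911 ≈ -1.2709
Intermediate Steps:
Z = -126 (Z = -(3*78 + 18)/2 = -(234 + 18)/2 = -½*252 = -126)
T = 400 (T = 20² = 400)
(Z - 17554)/(13511 + T) = (-126 - 17554)/(13511 + 400) = -17680/13911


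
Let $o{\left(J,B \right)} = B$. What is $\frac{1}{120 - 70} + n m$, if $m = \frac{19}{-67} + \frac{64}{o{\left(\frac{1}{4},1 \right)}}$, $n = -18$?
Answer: $- \frac{3842033}{3350} \approx -1146.9$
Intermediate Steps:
$m = \frac{4269}{67}$ ($m = \frac{19}{-67} + \frac{64}{1} = 19 \left(- \frac{1}{67}\right) + 64 \cdot 1 = - \frac{19}{67} + 64 = \frac{4269}{67} \approx 63.716$)
$\frac{1}{120 - 70} + n m = \frac{1}{120 - 70} - \frac{76842}{67} = \frac{1}{50} - \frac{76842}{67} = - \frac{3842033}{3350}$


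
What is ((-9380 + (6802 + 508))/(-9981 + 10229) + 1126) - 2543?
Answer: -176743/124 ≈ -1425.3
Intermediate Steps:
((-9380 + (6802 + 508))/(-9981 + 10229) + 1126) - 2543 = ((-9380 + 7310)/248 + 1126) - 2543 = (-2070*1/248 + 1126) - 2543 = (-1035/124 + 1126) - 2543 = 138589/124 - 2543 = -176743/124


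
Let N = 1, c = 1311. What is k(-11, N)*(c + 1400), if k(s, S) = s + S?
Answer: -27110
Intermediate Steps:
k(s, S) = S + s
k(-11, N)*(c + 1400) = (1 - 11)*(1311 + 1400) = -10*2711 = -27110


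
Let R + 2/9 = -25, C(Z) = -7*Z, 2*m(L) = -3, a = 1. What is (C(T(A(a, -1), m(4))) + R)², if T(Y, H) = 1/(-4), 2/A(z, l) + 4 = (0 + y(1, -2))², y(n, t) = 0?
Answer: 714025/1296 ≈ 550.95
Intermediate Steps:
m(L) = -3/2 (m(L) = (½)*(-3) = -3/2)
A(z, l) = -½ (A(z, l) = 2/(-4 + (0 + 0)²) = 2/(-4 + 0²) = 2/(-4 + 0) = 2/(-4) = 2*(-¼) = -½)
T(Y, H) = -¼
R = -227/9 (R = -2/9 - 25 = -227/9 ≈ -25.222)
(C(T(A(a, -1), m(4))) + R)² = (-7*(-¼) - 227/9)² = (7/4 - 227/9)² = (-845/36)² = 714025/1296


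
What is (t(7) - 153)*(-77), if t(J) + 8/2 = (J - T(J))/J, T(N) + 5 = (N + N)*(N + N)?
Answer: 14113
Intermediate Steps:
T(N) = -5 + 4*N**2 (T(N) = -5 + (N + N)*(N + N) = -5 + (2*N)*(2*N) = -5 + 4*N**2)
t(J) = -4 + (5 + J - 4*J**2)/J (t(J) = -4 + (J - (-5 + 4*J**2))/J = -4 + (J + (5 - 4*J**2))/J = -4 + (5 + J - 4*J**2)/J)
(t(7) - 153)*(-77) = ((-3 - 4*7 + 5/7) - 153)*(-77) = ((-3 - 28 + 5*(1/7)) - 153)*(-77) = ((-3 - 28 + 5/7) - 153)*(-77) = (-212/7 - 153)*(-77) = -1283/7*(-77) = 14113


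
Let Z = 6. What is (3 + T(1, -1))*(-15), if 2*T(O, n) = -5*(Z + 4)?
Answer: 330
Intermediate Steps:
T(O, n) = -25 (T(O, n) = (-5*(6 + 4))/2 = (-5*10)/2 = (½)*(-50) = -25)
(3 + T(1, -1))*(-15) = (3 - 25)*(-15) = -22*(-15) = 330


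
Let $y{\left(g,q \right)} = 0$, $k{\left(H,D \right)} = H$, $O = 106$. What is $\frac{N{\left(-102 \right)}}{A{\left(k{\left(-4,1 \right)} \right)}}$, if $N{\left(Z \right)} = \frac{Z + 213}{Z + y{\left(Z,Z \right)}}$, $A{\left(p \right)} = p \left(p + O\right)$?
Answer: $\frac{37}{13872} \approx 0.0026672$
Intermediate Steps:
$A{\left(p \right)} = p \left(106 + p\right)$ ($A{\left(p \right)} = p \left(p + 106\right) = p \left(106 + p\right)$)
$N{\left(Z \right)} = \frac{213 + Z}{Z}$ ($N{\left(Z \right)} = \frac{Z + 213}{Z + 0} = \frac{213 + Z}{Z}$)
$\frac{N{\left(-102 \right)}}{A{\left(k{\left(-4,1 \right)} \right)}} = \frac{\frac{1}{-102} \left(213 - 102\right)}{\left(-4\right) \left(106 - 4\right)} = \frac{\left(- \frac{1}{102}\right) 111}{\left(-4\right) 102} = - \frac{37}{34 \left(-408\right)} = \left(- \frac{37}{34}\right) \left(- \frac{1}{408}\right) = \frac{37}{13872}$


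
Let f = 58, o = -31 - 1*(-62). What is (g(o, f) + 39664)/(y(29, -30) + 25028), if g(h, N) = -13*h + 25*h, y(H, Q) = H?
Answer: 40036/25057 ≈ 1.5978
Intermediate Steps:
o = 31 (o = -31 + 62 = 31)
g(h, N) = 12*h
(g(o, f) + 39664)/(y(29, -30) + 25028) = (12*31 + 39664)/(29 + 25028) = (372 + 39664)/25057 = 40036*(1/25057) = 40036/25057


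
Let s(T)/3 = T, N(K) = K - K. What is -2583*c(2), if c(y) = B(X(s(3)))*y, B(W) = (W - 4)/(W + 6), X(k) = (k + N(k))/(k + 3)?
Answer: 7462/3 ≈ 2487.3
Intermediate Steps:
N(K) = 0
s(T) = 3*T
X(k) = k/(3 + k) (X(k) = (k + 0)/(k + 3) = k/(3 + k))
B(W) = (-4 + W)/(6 + W)
c(y) = -13*y/27 (c(y) = ((-4 + (3*3)/(3 + 3*3))/(6 + (3*3)/(3 + 3*3)))*y = ((-4 + 9/(3 + 9))/(6 + 9/(3 + 9)))*y = ((-4 + 9/12)/(6 + 9/12))*y = ((-4 + 9*(1/12))/(6 + 9*(1/12)))*y = ((-4 + ¾)/(6 + ¾))*y = (-13/4/(27/4))*y = ((4/27)*(-13/4))*y = -13*y/27)
-2583*c(2) = -(-3731)*2/3 = -2583*(-26/27) = 7462/3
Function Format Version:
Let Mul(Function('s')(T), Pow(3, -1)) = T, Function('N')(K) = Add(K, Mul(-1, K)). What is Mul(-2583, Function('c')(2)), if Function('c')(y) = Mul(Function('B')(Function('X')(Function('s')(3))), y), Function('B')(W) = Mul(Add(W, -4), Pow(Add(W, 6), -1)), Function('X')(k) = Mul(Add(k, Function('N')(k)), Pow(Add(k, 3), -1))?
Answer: Rational(7462, 3) ≈ 2487.3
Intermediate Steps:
Function('N')(K) = 0
Function('s')(T) = Mul(3, T)
Function('X')(k) = Mul(k, Pow(Add(3, k), -1)) (Function('X')(k) = Mul(Add(k, 0), Pow(Add(k, 3), -1)) = Mul(k, Pow(Add(3, k), -1)))
Function('B')(W) = Mul(Pow(Add(6, W), -1), Add(-4, W)) (Function('B')(W) = Mul(Add(-4, W), Pow(Add(6, W), -1)) = Mul(Pow(Add(6, W), -1), Add(-4, W)))
Function('c')(y) = Mul(Rational(-13, 27), y) (Function('c')(y) = Mul(Mul(Pow(Add(6, Mul(Mul(3, 3), Pow(Add(3, Mul(3, 3)), -1))), -1), Add(-4, Mul(Mul(3, 3), Pow(Add(3, Mul(3, 3)), -1)))), y) = Mul(Mul(Pow(Add(6, Mul(9, Pow(Add(3, 9), -1))), -1), Add(-4, Mul(9, Pow(Add(3, 9), -1)))), y) = Mul(Mul(Pow(Add(6, Mul(9, Pow(12, -1))), -1), Add(-4, Mul(9, Pow(12, -1)))), y) = Mul(Mul(Pow(Add(6, Mul(9, Rational(1, 12))), -1), Add(-4, Mul(9, Rational(1, 12)))), y) = Mul(Mul(Pow(Add(6, Rational(3, 4)), -1), Add(-4, Rational(3, 4))), y) = Mul(Mul(Pow(Rational(27, 4), -1), Rational(-13, 4)), y) = Mul(Mul(Rational(4, 27), Rational(-13, 4)), y) = Mul(Rational(-13, 27), y))
Mul(-2583, Function('c')(2)) = Mul(-2583, Mul(Rational(-13, 27), 2)) = Mul(-2583, Rational(-26, 27)) = Rational(7462, 3)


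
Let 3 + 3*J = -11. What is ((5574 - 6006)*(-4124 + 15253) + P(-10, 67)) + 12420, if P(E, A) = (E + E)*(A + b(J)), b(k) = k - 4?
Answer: -14389424/3 ≈ -4.7965e+6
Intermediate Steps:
J = -14/3 (J = -1 + (⅓)*(-11) = -1 - 11/3 = -14/3 ≈ -4.6667)
b(k) = -4 + k
P(E, A) = 2*E*(-26/3 + A) (P(E, A) = (E + E)*(A + (-4 - 14/3)) = (2*E)*(A - 26/3) = (2*E)*(-26/3 + A) = 2*E*(-26/3 + A))
((5574 - 6006)*(-4124 + 15253) + P(-10, 67)) + 12420 = ((5574 - 6006)*(-4124 + 15253) + (⅔)*(-10)*(-26 + 3*67)) + 12420 = (-432*11129 + (⅔)*(-10)*(-26 + 201)) + 12420 = (-4807728 + (⅔)*(-10)*175) + 12420 = (-4807728 - 3500/3) + 12420 = -14426684/3 + 12420 = -14389424/3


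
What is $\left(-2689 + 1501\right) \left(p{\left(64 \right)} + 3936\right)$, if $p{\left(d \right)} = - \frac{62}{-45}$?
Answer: $- \frac{23388024}{5} \approx -4.6776 \cdot 10^{6}$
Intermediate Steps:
$p{\left(d \right)} = \frac{62}{45}$ ($p{\left(d \right)} = \left(-62\right) \left(- \frac{1}{45}\right) = \frac{62}{45}$)
$\left(-2689 + 1501\right) \left(p{\left(64 \right)} + 3936\right) = \left(-2689 + 1501\right) \left(\frac{62}{45} + 3936\right) = \left(-1188\right) \frac{177182}{45} = - \frac{23388024}{5}$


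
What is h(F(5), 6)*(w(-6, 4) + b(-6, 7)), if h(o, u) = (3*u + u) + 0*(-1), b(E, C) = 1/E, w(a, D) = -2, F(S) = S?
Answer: -52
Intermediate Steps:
h(o, u) = 4*u (h(o, u) = 4*u + 0 = 4*u)
h(F(5), 6)*(w(-6, 4) + b(-6, 7)) = (4*6)*(-2 + 1/(-6)) = 24*(-2 - 1/6) = 24*(-13/6) = -52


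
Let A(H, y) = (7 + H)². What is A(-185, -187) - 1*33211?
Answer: -1527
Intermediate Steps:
A(-185, -187) - 1*33211 = (7 - 185)² - 1*33211 = (-178)² - 33211 = 31684 - 33211 = -1527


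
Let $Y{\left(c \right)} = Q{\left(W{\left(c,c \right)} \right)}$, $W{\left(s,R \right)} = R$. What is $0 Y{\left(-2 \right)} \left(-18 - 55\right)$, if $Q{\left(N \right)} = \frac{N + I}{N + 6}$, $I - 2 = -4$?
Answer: $0$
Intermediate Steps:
$I = -2$ ($I = 2 - 4 = -2$)
$Q{\left(N \right)} = \frac{-2 + N}{6 + N}$ ($Q{\left(N \right)} = \frac{N - 2}{N + 6} = \frac{-2 + N}{6 + N}$)
$Y{\left(c \right)} = \frac{-2 + c}{6 + c}$
$0 Y{\left(-2 \right)} \left(-18 - 55\right) = 0 \frac{-2 - 2}{6 - 2} \left(-18 - 55\right) = 0 \cdot \frac{1}{4} \left(-4\right) \left(-73\right) = 0 \left(\left(-1\right) \left(-73\right)\right) = 0 \cdot 73 = 0$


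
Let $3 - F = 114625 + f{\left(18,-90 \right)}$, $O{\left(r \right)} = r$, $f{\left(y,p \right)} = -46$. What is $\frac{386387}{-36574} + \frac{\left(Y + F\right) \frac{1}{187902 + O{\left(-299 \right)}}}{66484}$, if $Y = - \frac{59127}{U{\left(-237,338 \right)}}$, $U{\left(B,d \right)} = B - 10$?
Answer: $- \frac{595177850226548029}{56337340039122428} \approx -10.565$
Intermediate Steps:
$U{\left(B,d \right)} = -10 + B$
$F = -114576$ ($F = 3 - \left(114625 - 46\right) = 3 - 114579 = -114576$)
$Y = \frac{59127}{247}$ ($Y = - \frac{59127}{-10 - 237} = - \frac{59127}{-247} = \left(-59127\right) \left(- \frac{1}{247}\right) = \frac{59127}{247} \approx 239.38$)
$\frac{386387}{-36574} + \frac{\left(Y + F\right) \frac{1}{187902 + O{\left(-299 \right)}}}{66484} = \frac{386387}{-36574} + \frac{\left(\frac{59127}{247} - 114576\right) \frac{1}{187902 - 299}}{66484} = 386387 \left(- \frac{1}{36574}\right) + - \frac{28241145}{247 \cdot 187603} \cdot \frac{1}{66484} = - \frac{386387}{36574} + \left(- \frac{28241145}{247}\right) \frac{1}{187603} \cdot \frac{1}{66484} = - \frac{386387}{36574} - \frac{28241145}{3080731669444} = - \frac{595177850226548029}{56337340039122428}$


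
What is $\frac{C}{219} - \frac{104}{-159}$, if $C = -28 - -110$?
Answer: $\frac{11938}{11607} \approx 1.0285$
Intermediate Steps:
$C = 82$ ($C = -28 + 110 = 82$)
$\frac{C}{219} - \frac{104}{-159} = \frac{82}{219} - \frac{104}{-159} = 82 \cdot \frac{1}{219} - - \frac{104}{159} = \frac{82}{219} + \frac{104}{159} = \frac{11938}{11607}$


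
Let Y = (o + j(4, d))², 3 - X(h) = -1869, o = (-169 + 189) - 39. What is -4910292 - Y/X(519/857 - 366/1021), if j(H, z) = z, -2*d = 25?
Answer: -4085363385/832 ≈ -4.9103e+6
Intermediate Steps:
d = -25/2 (d = -½*25 = -25/2 ≈ -12.500)
o = -19 (o = 20 - 39 = -19)
X(h) = 1872 (X(h) = 3 - 1*(-1869) = 3 + 1869 = 1872)
Y = 3969/4 (Y = (-19 - 25/2)² = (-63/2)² = 3969/4 ≈ 992.25)
-4910292 - Y/X(519/857 - 366/1021) = -4910292 - 3969/(4*1872) = -4910292 - 1*441/832 = -4910292 - 441/832 = -4085363385/832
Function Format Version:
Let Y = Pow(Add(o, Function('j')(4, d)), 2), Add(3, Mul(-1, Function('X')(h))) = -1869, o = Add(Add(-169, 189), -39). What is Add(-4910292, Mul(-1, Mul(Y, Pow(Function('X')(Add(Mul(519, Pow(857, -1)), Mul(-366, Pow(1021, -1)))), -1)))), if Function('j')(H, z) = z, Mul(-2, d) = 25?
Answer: Rational(-4085363385, 832) ≈ -4.9103e+6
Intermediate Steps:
d = Rational(-25, 2) (d = Mul(Rational(-1, 2), 25) = Rational(-25, 2) ≈ -12.500)
o = -19 (o = Add(20, -39) = -19)
Function('X')(h) = 1872 (Function('X')(h) = Add(3, Mul(-1, -1869)) = Add(3, 1869) = 1872)
Y = Rational(3969, 4) (Y = Pow(Add(-19, Rational(-25, 2)), 2) = Pow(Rational(-63, 2), 2) = Rational(3969, 4) ≈ 992.25)
Add(-4910292, Mul(-1, Mul(Y, Pow(Function('X')(Add(Mul(519, Pow(857, -1)), Mul(-366, Pow(1021, -1)))), -1)))) = Add(-4910292, Mul(-1, Mul(Rational(3969, 4), Pow(1872, -1)))) = Add(-4910292, Mul(-1, Mul(Rational(3969, 4), Rational(1, 1872)))) = Add(-4910292, Mul(-1, Rational(441, 832))) = Add(-4910292, Rational(-441, 832)) = Rational(-4085363385, 832)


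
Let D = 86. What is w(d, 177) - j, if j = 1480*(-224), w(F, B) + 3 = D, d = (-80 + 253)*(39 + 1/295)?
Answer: 331603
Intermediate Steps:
d = 1990538/295 (d = 173*(39 + 1/295) = 173*(11506/295) = 1990538/295 ≈ 6747.6)
w(F, B) = 83 (w(F, B) = -3 + 86 = 83)
j = -331520
w(d, 177) - j = 83 - 1*(-331520) = 83 + 331520 = 331603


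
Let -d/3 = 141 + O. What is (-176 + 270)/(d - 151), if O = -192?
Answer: 47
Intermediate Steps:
d = 153 (d = -3*(141 - 192) = -3*(-51) = 153)
(-176 + 270)/(d - 151) = (-176 + 270)/(153 - 151) = 94/2 = 94*(½) = 47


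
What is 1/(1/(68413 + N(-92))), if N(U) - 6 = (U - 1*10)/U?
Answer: 3147325/46 ≈ 68420.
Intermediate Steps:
N(U) = 6 + (-10 + U)/U (N(U) = 6 + (U - 1*10)/U = 6 + (U - 10)/U = 6 + (-10 + U)/U)
1/(1/(68413 + N(-92))) = 1/(1/(68413 + (7 - 10/(-92)))) = 1/(1/(68413 + (7 - 10*(-1/92)))) = 1/(1/(68413 + (7 + 5/46))) = 1/(1/(68413 + 327/46)) = 1/(1/(3147325/46)) = 1/(46/3147325) = 3147325/46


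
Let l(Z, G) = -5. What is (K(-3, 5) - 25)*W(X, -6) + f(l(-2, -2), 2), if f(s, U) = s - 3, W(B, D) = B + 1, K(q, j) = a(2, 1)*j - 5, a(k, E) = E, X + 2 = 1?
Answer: -8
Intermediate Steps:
X = -1 (X = -2 + 1 = -1)
K(q, j) = -5 + j (K(q, j) = 1*j - 5 = j - 5 = -5 + j)
W(B, D) = 1 + B
f(s, U) = -3 + s
(K(-3, 5) - 25)*W(X, -6) + f(l(-2, -2), 2) = ((-5 + 5) - 25)*(1 - 1) + (-3 - 5) = (0 - 25)*0 - 8 = -25*0 - 8 = 0 - 8 = -8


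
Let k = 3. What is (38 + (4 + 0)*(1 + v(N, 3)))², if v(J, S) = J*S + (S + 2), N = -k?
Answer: 676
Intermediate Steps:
N = -3 (N = -1*3 = -3)
v(J, S) = 2 + S + J*S (v(J, S) = J*S + (2 + S) = 2 + S + J*S)
(38 + (4 + 0)*(1 + v(N, 3)))² = (38 + (4 + 0)*(1 + (2 + 3 - 3*3)))² = (38 + 4*(1 + (2 + 3 - 9)))² = (38 + 4*(1 - 4))² = (38 + 4*(-3))² = (38 - 12)² = 26² = 676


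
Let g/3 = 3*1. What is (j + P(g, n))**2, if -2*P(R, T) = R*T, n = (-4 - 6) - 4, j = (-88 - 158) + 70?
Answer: 12769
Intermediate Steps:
g = 9 (g = 3*(3*1) = 3*3 = 9)
j = -176 (j = -246 + 70 = -176)
n = -14 (n = -10 - 4 = -14)
P(R, T) = -R*T/2
(j + P(g, n))**2 = (-176 - 1/2*9*(-14))**2 = (-176 + 63)**2 = (-113)**2 = 12769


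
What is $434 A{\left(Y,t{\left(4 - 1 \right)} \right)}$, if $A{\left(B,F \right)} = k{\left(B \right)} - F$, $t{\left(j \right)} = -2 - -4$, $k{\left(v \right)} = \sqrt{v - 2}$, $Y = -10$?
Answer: $-868 + 868 i \sqrt{3} \approx -868.0 + 1503.4 i$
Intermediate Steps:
$k{\left(v \right)} = \sqrt{-2 + v}$ ($k{\left(v \right)} = \sqrt{v - 2} = \sqrt{-2 + v}$)
$t{\left(j \right)} = 2$ ($t{\left(j \right)} = -2 + 4 = 2$)
$A{\left(B,F \right)} = \sqrt{-2 + B} - F$
$434 A{\left(Y,t{\left(4 - 1 \right)} \right)} = 434 \left(\sqrt{-2 - 10} - 2\right) = 434 \left(\sqrt{-12} - 2\right) = 434 \left(2 i \sqrt{3} - 2\right) = 434 \left(-2 + 2 i \sqrt{3}\right) = -868 + 868 i \sqrt{3}$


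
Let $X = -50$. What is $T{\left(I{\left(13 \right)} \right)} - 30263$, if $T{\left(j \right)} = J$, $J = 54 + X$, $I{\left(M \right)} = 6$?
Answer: $-30259$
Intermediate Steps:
$J = 4$ ($J = 54 - 50 = 4$)
$T{\left(j \right)} = 4$
$T{\left(I{\left(13 \right)} \right)} - 30263 = 4 - 30263 = -30259$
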